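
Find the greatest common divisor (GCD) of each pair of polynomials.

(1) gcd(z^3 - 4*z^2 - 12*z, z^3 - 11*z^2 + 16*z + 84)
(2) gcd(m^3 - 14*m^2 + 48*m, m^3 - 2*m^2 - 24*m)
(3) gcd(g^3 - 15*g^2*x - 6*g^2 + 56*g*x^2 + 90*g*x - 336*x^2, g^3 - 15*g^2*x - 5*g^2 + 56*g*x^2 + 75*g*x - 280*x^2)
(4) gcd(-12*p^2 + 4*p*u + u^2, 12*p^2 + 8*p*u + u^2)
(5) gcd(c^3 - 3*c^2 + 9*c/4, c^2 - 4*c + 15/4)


(1) = gcd(z*(z - 6)*(z + 2), (z - 7)*(z - 6)*(z + 2)) = z^2 - 4*z - 12
(2) = gcd(m*(m - 8)*(m - 6), m*(m - 6)*(m + 4)) = m^2 - 6*m
(3) = gcd((g - 6)*(g - 8*x)*(g - 7*x), (g - 5)*(g - 8*x)*(g - 7*x)) = g^2 - 15*g*x + 56*x^2
(4) = gcd((-2*p + u)*(6*p + u), (2*p + u)*(6*p + u)) = 6*p + u
(5) = c - 3/2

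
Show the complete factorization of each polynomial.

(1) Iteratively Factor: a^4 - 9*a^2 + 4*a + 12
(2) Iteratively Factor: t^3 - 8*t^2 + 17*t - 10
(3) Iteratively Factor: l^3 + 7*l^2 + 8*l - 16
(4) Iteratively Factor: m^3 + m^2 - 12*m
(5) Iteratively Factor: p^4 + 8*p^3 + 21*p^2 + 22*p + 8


(1) = (a + 1)*(a^3 - a^2 - 8*a + 12) = (a + 1)*(a + 3)*(a^2 - 4*a + 4) = (a - 2)*(a + 1)*(a + 3)*(a - 2)
(2) = (t - 1)*(t^2 - 7*t + 10) = (t - 5)*(t - 1)*(t - 2)
(3) = (l + 4)*(l^2 + 3*l - 4) = (l + 4)^2*(l - 1)
(4) = (m)*(m^2 + m - 12) = m*(m + 4)*(m - 3)
(5) = (p + 1)*(p^3 + 7*p^2 + 14*p + 8) = (p + 1)^2*(p^2 + 6*p + 8) = (p + 1)^2*(p + 4)*(p + 2)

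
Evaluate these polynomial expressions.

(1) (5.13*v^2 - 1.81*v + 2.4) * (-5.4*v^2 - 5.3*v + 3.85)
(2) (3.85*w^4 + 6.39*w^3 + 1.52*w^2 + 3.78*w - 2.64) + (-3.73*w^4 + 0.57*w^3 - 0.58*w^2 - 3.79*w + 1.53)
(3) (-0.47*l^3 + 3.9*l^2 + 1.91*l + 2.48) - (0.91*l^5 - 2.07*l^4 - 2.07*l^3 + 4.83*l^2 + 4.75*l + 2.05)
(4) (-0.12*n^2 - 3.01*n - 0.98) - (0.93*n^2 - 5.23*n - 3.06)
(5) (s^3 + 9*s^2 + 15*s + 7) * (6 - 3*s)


(1) = -27.702*v^4 - 17.415*v^3 + 16.3835*v^2 - 19.6885*v + 9.24
(2) = 0.12*w^4 + 6.96*w^3 + 0.94*w^2 - 0.01*w - 1.11
(3) = -0.91*l^5 + 2.07*l^4 + 1.6*l^3 - 0.93*l^2 - 2.84*l + 0.43
(4) = -1.05*n^2 + 2.22*n + 2.08
(5) = -3*s^4 - 21*s^3 + 9*s^2 + 69*s + 42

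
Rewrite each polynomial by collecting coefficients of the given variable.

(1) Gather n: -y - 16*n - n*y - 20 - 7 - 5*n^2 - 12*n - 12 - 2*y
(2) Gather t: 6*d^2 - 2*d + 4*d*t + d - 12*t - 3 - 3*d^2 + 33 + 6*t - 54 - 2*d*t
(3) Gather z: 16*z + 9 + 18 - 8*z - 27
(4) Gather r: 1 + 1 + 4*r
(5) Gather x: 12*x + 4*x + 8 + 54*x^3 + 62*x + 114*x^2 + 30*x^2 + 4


(1) = -5*n^2 + n*(-y - 28) - 3*y - 39
(2) = 3*d^2 - d + t*(2*d - 6) - 24
(3) = 8*z
(4) = 4*r + 2
(5) = 54*x^3 + 144*x^2 + 78*x + 12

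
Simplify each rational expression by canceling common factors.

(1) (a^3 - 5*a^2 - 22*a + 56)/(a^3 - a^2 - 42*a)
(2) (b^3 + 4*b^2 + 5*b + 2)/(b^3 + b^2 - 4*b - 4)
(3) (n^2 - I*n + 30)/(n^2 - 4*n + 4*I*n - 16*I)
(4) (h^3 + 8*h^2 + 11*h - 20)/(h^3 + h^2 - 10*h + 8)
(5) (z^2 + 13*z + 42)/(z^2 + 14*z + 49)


(1) = (a^2 + 2*a - 8)/(a^2 + 6*a)
(2) = (b + 1)/(b - 2)
(3) = (n^2 - I*n + 30)/(n^2 + n*(-4 + 4*I) - 16*I)
(4) = (h + 5)/(h - 2)
(5) = (z + 6)/(z + 7)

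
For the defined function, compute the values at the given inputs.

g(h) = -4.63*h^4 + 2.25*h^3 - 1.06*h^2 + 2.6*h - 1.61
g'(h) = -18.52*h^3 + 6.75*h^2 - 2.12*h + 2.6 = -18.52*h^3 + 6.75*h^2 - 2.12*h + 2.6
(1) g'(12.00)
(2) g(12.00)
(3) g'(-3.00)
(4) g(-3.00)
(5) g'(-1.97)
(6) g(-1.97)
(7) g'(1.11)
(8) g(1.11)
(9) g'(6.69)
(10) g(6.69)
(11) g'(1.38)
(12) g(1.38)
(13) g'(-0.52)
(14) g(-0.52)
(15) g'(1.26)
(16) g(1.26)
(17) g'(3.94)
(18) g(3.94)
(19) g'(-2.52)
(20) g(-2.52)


(1) = -31053.40
(2) = -92242.73
(3) = 569.75
(4) = -454.73
(5) = 174.56
(6) = -97.78
(7) = -16.77
(8) = -3.98
(9) = -5254.71
(10) = -8632.36
(11) = -36.14
(12) = -10.92
(13) = 8.13
(14) = -3.90
(15) = -26.40
(16) = -7.19
(17) = -1033.71
(18) = -985.95
(19) = 347.18
(20) = -237.62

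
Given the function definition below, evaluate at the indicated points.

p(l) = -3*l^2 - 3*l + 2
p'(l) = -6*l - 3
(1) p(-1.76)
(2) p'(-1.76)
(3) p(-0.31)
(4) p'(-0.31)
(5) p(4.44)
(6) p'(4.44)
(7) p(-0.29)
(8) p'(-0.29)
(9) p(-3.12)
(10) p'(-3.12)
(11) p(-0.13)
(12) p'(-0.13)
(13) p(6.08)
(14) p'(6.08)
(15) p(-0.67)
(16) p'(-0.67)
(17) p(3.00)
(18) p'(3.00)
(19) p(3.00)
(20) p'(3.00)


(1) = -2.01
(2) = 7.56
(3) = 2.64
(4) = -1.14
(5) = -70.46
(6) = -29.64
(7) = 2.62
(8) = -1.26
(9) = -17.84
(10) = 15.72
(11) = 2.34
(12) = -2.22
(13) = -127.14
(14) = -39.48
(15) = 2.66
(16) = 1.02
(17) = -34.00
(18) = -21.00
(19) = -34.00
(20) = -21.00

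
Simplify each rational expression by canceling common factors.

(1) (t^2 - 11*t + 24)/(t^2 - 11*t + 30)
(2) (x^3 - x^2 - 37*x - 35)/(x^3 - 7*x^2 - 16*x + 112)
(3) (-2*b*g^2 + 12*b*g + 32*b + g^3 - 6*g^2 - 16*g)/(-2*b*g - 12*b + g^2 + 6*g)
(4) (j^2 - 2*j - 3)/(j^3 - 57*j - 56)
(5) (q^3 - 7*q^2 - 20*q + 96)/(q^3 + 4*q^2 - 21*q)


(1) = (t^2 - 11*t + 24)/(t^2 - 11*t + 30)
(2) = (x^2 + 6*x + 5)/(x^2 - 16)
(3) = (g^2 - 6*g - 16)/(g + 6)
(4) = (j - 3)/(j^2 - j - 56)
(5) = (q^2 - 4*q - 32)/(q^2 + 7*q)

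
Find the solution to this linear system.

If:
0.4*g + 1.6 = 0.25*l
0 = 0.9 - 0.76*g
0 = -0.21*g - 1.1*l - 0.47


Then:
No Solution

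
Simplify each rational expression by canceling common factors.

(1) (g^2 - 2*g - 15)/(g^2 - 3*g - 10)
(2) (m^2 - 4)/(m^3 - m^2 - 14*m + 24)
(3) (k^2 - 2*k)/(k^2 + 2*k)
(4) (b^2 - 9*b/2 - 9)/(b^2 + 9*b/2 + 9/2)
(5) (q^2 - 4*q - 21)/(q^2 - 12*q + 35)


(1) = (g + 3)/(g + 2)
(2) = (m + 2)/(m^2 + m - 12)
(3) = (k - 2)/(k + 2)
(4) = (b - 6)/(b + 3)
(5) = (q + 3)/(q - 5)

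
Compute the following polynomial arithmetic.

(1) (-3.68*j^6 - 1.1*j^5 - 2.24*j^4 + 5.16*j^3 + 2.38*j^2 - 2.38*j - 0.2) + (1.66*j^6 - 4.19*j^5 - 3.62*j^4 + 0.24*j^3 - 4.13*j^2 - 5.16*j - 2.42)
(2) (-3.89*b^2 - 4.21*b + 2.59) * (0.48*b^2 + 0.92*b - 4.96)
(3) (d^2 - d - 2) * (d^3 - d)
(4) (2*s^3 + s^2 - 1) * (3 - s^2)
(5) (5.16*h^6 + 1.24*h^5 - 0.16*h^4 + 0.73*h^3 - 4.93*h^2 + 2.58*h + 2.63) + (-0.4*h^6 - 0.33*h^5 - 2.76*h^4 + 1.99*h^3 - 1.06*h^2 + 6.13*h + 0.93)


(1) = -2.02*j^6 - 5.29*j^5 - 5.86*j^4 + 5.4*j^3 - 1.75*j^2 - 7.54*j - 2.62
(2) = -1.8672*b^4 - 5.5996*b^3 + 16.6644*b^2 + 23.2644*b - 12.8464
(3) = d^5 - d^4 - 3*d^3 + d^2 + 2*d
(4) = -2*s^5 - s^4 + 6*s^3 + 4*s^2 - 3
(5) = 4.76*h^6 + 0.91*h^5 - 2.92*h^4 + 2.72*h^3 - 5.99*h^2 + 8.71*h + 3.56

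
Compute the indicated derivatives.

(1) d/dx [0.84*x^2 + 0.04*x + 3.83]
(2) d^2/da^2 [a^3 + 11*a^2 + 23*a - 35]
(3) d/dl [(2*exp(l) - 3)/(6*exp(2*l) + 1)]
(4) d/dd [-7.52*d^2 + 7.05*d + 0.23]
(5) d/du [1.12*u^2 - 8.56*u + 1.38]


(1) = 1.68*x + 0.04
(2) = 6*a + 22
(3) = (-12*exp(2*l) + 36*exp(l) + 2)*exp(l)/(36*exp(4*l) + 12*exp(2*l) + 1)
(4) = 7.05 - 15.04*d
(5) = 2.24*u - 8.56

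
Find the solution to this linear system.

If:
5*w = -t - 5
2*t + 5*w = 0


Then:
t = 5
w = -2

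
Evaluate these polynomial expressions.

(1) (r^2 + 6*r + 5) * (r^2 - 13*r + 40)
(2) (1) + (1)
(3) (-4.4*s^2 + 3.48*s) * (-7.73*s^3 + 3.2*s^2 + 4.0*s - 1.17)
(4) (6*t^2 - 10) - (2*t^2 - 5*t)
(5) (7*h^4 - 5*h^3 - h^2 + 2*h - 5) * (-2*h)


(1) = r^4 - 7*r^3 - 33*r^2 + 175*r + 200
(2) = 2
(3) = 34.012*s^5 - 40.9804*s^4 - 6.464*s^3 + 19.068*s^2 - 4.0716*s
(4) = 4*t^2 + 5*t - 10
(5) = -14*h^5 + 10*h^4 + 2*h^3 - 4*h^2 + 10*h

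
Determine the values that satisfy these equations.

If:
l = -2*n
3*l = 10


Then:
l = 10/3
n = -5/3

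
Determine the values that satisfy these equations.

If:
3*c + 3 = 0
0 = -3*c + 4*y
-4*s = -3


Then:
c = -1
s = 3/4
y = -3/4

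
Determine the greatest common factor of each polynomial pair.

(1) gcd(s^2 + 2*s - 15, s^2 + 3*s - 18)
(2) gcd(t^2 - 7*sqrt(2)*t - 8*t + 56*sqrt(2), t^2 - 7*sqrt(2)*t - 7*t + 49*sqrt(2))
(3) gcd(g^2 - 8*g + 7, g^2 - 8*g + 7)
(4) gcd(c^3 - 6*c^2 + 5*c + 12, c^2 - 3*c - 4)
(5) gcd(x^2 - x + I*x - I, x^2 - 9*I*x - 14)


(1) = gcd((s - 3)*(s + 5), (s - 3)*(s + 6)) = s - 3
(2) = t - 7*sqrt(2)
(3) = gcd((g - 7)*(g - 1), (g - 7)*(g - 1)) = g^2 - 8*g + 7
(4) = c^2 - 3*c - 4
(5) = 1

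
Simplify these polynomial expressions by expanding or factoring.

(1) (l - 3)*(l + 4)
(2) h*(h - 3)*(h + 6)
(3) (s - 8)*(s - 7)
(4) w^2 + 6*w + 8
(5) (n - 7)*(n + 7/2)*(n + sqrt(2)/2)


(1) = l^2 + l - 12
(2) = h^3 + 3*h^2 - 18*h
(3) = s^2 - 15*s + 56
(4) = (w + 2)*(w + 4)
(5) = n^3 - 7*n^2/2 + sqrt(2)*n^2/2 - 49*n/2 - 7*sqrt(2)*n/4 - 49*sqrt(2)/4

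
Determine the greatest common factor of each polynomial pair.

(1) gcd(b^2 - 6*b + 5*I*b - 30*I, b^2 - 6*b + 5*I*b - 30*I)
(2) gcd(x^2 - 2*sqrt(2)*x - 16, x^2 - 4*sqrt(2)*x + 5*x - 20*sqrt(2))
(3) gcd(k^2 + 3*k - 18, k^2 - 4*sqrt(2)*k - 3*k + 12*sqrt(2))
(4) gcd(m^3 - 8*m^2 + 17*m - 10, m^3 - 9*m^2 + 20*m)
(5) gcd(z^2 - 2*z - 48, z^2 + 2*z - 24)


(1) = b^2 + b*(-6 + 5*I) - 30*I
(2) = x - 4*sqrt(2)
(3) = k - 3
(4) = gcd((m - 5)*(m - 2)*(m - 1), m*(m - 5)*(m - 4)) = m - 5
(5) = z + 6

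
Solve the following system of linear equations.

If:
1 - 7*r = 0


Then:
r = 1/7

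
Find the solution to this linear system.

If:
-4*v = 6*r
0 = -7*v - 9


Then:
r = 6/7
v = -9/7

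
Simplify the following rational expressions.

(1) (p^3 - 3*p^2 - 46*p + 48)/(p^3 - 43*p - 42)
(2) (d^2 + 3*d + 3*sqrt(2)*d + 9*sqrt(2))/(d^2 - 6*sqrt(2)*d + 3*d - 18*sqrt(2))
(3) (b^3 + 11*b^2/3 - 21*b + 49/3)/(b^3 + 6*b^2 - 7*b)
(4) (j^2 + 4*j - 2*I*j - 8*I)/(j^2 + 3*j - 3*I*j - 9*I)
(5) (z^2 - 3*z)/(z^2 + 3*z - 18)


(1) = (p^2 - 9*p + 8)/(p^2 - 6*p - 7)
(2) = (d + 3*sqrt(2))/(d - 6*sqrt(2))
(3) = (3*b - 7)/(3*b)
(4) = (j^2 + j*(4 - 2*I) - 8*I)/(j^2 + j*(3 - 3*I) - 9*I)
(5) = z/(z + 6)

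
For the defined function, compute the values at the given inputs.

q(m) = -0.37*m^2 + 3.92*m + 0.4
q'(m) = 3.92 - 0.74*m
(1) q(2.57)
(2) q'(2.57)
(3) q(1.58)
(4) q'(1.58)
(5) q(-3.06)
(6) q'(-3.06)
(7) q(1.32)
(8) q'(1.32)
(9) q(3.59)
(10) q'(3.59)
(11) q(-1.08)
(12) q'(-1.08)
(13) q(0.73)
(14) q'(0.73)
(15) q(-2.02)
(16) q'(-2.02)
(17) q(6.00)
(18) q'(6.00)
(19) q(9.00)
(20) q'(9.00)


(1) = 8.03
(2) = 2.02
(3) = 5.67
(4) = 2.75
(5) = -15.06
(6) = 6.18
(7) = 4.93
(8) = 2.94
(9) = 9.70
(10) = 1.26
(11) = -4.27
(12) = 4.72
(13) = 3.06
(14) = 3.38
(15) = -9.03
(16) = 5.41
(17) = 10.60
(18) = -0.52
(19) = 5.71
(20) = -2.74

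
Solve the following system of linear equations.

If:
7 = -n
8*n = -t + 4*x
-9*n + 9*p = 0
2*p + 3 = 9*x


Then:
n = -7
p = -7
t = 460/9
x = -11/9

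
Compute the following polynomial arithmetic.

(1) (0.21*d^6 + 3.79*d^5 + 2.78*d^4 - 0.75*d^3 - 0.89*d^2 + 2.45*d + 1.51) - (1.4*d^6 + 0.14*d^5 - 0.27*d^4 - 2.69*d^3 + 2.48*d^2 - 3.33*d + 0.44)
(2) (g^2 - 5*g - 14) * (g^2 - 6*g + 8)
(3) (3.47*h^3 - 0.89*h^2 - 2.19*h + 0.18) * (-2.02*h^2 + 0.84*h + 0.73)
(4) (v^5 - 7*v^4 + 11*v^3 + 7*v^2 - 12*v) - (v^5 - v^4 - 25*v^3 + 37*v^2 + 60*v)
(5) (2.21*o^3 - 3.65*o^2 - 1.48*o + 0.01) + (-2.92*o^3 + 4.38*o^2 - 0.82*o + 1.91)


(1) = -1.19*d^6 + 3.65*d^5 + 3.05*d^4 + 1.94*d^3 - 3.37*d^2 + 5.78*d + 1.07
(2) = g^4 - 11*g^3 + 24*g^2 + 44*g - 112
(3) = -7.0094*h^5 + 4.7126*h^4 + 6.2093*h^3 - 2.8529*h^2 - 1.4475*h + 0.1314
(4) = -6*v^4 + 36*v^3 - 30*v^2 - 72*v
(5) = -0.71*o^3 + 0.73*o^2 - 2.3*o + 1.92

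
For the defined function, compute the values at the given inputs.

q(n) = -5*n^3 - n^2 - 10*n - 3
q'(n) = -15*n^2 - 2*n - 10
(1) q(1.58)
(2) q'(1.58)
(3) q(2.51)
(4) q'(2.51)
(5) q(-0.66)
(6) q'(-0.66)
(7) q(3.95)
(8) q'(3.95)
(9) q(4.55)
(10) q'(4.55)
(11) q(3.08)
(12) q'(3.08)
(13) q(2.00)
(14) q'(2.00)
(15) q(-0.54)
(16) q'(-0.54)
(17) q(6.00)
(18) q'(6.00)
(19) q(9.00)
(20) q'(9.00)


(1) = -41.02
(2) = -50.61
(3) = -113.47
(4) = -109.52
(5) = 4.60
(6) = -15.21
(7) = -366.25
(8) = -251.94
(9) = -540.18
(10) = -329.64
(11) = -189.38
(12) = -158.46
(13) = -67.00
(14) = -74.00
(15) = 2.90
(16) = -13.29
(17) = -1179.00
(18) = -562.00
(19) = -3819.00
(20) = -1243.00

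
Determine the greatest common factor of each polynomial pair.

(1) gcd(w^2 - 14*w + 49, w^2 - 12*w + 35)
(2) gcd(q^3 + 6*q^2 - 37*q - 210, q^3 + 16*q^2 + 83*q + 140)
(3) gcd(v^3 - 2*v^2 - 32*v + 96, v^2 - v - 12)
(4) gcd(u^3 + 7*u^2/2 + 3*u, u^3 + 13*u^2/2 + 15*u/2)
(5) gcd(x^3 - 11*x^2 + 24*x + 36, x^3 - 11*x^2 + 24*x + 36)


(1) = gcd((w - 7)^2, (w - 7)*(w - 5)) = w - 7
(2) = q^2 + 12*q + 35
(3) = v - 4
(4) = u^2 + 3*u/2
(5) = x^3 - 11*x^2 + 24*x + 36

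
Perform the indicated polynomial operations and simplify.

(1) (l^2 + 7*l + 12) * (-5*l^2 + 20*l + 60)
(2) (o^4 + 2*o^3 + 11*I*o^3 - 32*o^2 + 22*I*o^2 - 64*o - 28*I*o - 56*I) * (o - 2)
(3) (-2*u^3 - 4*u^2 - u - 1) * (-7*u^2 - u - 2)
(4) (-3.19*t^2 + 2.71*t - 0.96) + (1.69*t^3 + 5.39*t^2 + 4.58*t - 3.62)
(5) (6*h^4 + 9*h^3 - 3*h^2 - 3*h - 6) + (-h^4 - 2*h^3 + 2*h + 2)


(1) = -5*l^4 - 15*l^3 + 140*l^2 + 660*l + 720
(2) = o^5 + 11*I*o^4 - 36*o^3 - 72*I*o^2 + 128*o + 112*I
(3) = 14*u^5 + 30*u^4 + 15*u^3 + 16*u^2 + 3*u + 2
(4) = 1.69*t^3 + 2.2*t^2 + 7.29*t - 4.58
(5) = 5*h^4 + 7*h^3 - 3*h^2 - h - 4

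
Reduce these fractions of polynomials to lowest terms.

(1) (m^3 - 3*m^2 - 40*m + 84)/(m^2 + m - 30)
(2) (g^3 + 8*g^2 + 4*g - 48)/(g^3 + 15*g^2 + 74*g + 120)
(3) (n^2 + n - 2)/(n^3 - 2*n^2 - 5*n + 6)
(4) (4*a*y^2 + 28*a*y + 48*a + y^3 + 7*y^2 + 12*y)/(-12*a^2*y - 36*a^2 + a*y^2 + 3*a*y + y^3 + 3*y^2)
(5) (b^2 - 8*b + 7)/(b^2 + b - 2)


(1) = (m^2 - 9*m + 14)/(m - 5)
(2) = (g - 2)/(g + 5)
(3) = 1/(n - 3)
(4) = (y + 4)/(-3*a + y)
(5) = (b - 7)/(b + 2)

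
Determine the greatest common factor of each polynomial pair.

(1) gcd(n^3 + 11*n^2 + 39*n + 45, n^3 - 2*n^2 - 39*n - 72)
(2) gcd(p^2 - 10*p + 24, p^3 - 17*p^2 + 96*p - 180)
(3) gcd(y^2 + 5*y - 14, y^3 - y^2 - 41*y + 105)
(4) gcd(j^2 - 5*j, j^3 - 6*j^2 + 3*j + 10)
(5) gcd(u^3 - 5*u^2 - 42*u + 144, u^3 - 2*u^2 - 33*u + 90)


(1) = gcd((n + 3)^2*(n + 5), (n - 8)*(n + 3)^2) = n^2 + 6*n + 9
(2) = gcd((p - 6)*(p - 4), (p - 6)^2*(p - 5)) = p - 6
(3) = y + 7
(4) = gcd(j*(j - 5), (j - 5)*(j - 2)*(j + 1)) = j - 5
(5) = gcd((u - 8)*(u - 3)*(u + 6), (u - 5)*(u - 3)*(u + 6)) = u^2 + 3*u - 18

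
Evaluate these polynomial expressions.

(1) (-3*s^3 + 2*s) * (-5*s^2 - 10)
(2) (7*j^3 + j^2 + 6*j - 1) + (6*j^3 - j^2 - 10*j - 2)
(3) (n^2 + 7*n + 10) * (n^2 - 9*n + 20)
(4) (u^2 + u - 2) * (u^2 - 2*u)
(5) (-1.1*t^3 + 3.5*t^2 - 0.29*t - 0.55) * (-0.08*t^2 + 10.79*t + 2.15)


(1) = 15*s^5 + 20*s^3 - 20*s
(2) = 13*j^3 - 4*j - 3
(3) = n^4 - 2*n^3 - 33*n^2 + 50*n + 200
(4) = u^4 - u^3 - 4*u^2 + 4*u
(5) = 0.088*t^5 - 12.149*t^4 + 35.4232*t^3 + 4.4399*t^2 - 6.558*t - 1.1825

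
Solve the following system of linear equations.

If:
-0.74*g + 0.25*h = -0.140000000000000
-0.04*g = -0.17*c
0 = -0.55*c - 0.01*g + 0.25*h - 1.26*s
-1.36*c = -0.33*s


Then:
c = -0.05
g = -0.23
h = -1.23
s = -0.22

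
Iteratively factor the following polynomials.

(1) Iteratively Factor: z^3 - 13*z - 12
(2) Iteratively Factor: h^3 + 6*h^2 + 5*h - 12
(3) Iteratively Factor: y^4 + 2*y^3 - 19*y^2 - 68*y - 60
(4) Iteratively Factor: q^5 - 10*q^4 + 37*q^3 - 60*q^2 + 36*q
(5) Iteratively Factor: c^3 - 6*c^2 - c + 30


(1) = (z - 4)*(z^2 + 4*z + 3) = (z - 4)*(z + 1)*(z + 3)
(2) = (h - 1)*(h^2 + 7*h + 12) = (h - 1)*(h + 4)*(h + 3)
(3) = (y + 3)*(y^3 - y^2 - 16*y - 20) = (y + 2)*(y + 3)*(y^2 - 3*y - 10) = (y - 5)*(y + 2)*(y + 3)*(y + 2)
(4) = (q - 2)*(q^4 - 8*q^3 + 21*q^2 - 18*q) = (q - 3)*(q - 2)*(q^3 - 5*q^2 + 6*q) = (q - 3)*(q - 2)^2*(q^2 - 3*q) = (q - 3)^2*(q - 2)^2*(q)
(5) = (c - 3)*(c^2 - 3*c - 10) = (c - 3)*(c + 2)*(c - 5)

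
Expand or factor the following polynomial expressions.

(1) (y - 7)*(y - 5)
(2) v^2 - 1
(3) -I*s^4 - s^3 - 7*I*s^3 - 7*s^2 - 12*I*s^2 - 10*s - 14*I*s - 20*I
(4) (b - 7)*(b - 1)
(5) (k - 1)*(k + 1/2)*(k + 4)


(1) = y^2 - 12*y + 35
(2) = (v - 1)*(v + 1)
(3) = (s + 2)*(s + 5)*(s - 2*I)*(-I*s + 1)
(4) = b^2 - 8*b + 7
(5) = k^3 + 7*k^2/2 - 5*k/2 - 2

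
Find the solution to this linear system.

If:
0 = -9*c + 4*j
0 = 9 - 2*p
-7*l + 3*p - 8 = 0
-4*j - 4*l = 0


Then:
c = -22/63
j = -11/14
l = 11/14
p = 9/2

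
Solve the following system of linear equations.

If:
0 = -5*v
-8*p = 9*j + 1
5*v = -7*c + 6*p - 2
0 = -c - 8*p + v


Then:
c = -8/31
j = -13/93
p = 1/31
v = 0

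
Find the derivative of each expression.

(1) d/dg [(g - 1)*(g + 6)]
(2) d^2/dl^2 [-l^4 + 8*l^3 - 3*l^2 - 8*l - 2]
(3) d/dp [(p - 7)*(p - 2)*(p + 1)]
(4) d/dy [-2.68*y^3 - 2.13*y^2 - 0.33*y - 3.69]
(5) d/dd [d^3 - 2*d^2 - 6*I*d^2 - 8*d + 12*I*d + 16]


(1) = 2*g + 5
(2) = -12*l^2 + 48*l - 6
(3) = 3*p^2 - 16*p + 5
(4) = -8.04*y^2 - 4.26*y - 0.33
(5) = 3*d^2 - 4*d - 12*I*d - 8 + 12*I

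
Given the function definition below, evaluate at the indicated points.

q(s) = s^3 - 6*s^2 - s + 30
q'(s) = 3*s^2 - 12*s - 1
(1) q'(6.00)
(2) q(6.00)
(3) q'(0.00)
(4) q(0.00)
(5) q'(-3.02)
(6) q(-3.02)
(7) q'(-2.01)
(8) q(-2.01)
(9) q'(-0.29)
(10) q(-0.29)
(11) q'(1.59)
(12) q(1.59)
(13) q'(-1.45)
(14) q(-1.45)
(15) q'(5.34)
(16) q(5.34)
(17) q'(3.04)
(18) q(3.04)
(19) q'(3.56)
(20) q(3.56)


(1) = 35.00
(2) = 24.00
(3) = -1.00
(4) = 30.00
(5) = 62.60
(6) = -49.25
(7) = 35.24
(8) = -0.35
(9) = 2.73
(10) = 29.76
(11) = -12.50
(12) = 17.26
(13) = 22.71
(14) = 15.79
(15) = 20.47
(16) = 5.84
(17) = -9.76
(18) = -0.40
(19) = -5.70
(20) = -4.48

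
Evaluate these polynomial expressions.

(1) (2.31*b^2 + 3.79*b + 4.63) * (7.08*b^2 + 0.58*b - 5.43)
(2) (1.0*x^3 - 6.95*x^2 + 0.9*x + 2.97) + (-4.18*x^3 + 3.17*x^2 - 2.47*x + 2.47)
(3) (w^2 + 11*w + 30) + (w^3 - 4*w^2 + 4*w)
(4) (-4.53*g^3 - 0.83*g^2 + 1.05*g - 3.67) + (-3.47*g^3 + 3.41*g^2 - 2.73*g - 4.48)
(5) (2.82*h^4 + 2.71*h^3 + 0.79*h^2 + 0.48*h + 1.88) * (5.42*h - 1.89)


(1) = 16.3548*b^4 + 28.173*b^3 + 22.4353*b^2 - 17.8943*b - 25.1409
(2) = -3.18*x^3 - 3.78*x^2 - 1.57*x + 5.44
(3) = w^3 - 3*w^2 + 15*w + 30
(4) = -8.0*g^3 + 2.58*g^2 - 1.68*g - 8.15
(5) = 15.2844*h^5 + 9.3584*h^4 - 0.8401*h^3 + 1.1085*h^2 + 9.2824*h - 3.5532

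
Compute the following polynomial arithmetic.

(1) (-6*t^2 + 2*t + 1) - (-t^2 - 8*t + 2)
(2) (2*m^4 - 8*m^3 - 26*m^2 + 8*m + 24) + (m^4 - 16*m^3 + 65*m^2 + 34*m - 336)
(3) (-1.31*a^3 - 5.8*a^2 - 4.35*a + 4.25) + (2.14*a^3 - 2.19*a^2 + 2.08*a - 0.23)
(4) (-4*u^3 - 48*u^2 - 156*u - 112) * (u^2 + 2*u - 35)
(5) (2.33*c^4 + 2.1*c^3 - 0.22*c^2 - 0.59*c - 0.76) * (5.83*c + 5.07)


(1) = -5*t^2 + 10*t - 1
(2) = 3*m^4 - 24*m^3 + 39*m^2 + 42*m - 312
(3) = 0.83*a^3 - 7.99*a^2 - 2.27*a + 4.02
(4) = -4*u^5 - 56*u^4 - 112*u^3 + 1256*u^2 + 5236*u + 3920
(5) = 13.5839*c^5 + 24.0561*c^4 + 9.3644*c^3 - 4.5551*c^2 - 7.4221*c - 3.8532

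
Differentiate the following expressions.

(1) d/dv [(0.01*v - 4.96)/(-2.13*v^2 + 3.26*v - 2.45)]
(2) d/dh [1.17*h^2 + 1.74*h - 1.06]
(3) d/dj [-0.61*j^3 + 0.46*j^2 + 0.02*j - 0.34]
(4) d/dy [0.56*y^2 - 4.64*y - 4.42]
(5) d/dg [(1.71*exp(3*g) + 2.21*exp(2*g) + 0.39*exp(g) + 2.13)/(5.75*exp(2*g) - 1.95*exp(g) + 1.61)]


(1) = (0.0213*v^2 - 21.1296*v + 16.1451)/(4.5369*v^4 - 13.8876*v^3 + 21.0646*v^2 - 15.974*v + 6.0025)
(2) = 2.34*h + 1.74
(3) = -1.83*j^2 + 0.92*j + 0.02
(4) = 1.12*y - 4.64
(5) = (9.8325*exp(4*g) - 6.669*exp(3*g) + 1.7073*exp(2*g) - 17.3788*exp(g) + 4.7814)*exp(g)/(33.0625*exp(4*g) - 22.425*exp(3*g) + 22.3175*exp(2*g) - 6.279*exp(g) + 2.5921)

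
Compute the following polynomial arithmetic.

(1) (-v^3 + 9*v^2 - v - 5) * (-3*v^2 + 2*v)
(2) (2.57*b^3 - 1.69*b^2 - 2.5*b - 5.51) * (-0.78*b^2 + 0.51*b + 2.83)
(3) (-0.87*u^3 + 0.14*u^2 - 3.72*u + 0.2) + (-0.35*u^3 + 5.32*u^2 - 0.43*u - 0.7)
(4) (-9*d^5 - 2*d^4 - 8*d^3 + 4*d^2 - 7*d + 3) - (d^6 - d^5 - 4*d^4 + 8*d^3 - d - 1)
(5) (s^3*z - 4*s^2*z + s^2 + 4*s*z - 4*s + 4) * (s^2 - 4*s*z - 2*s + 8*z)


(1) = 3*v^5 - 29*v^4 + 21*v^3 + 13*v^2 - 10*v
(2) = -2.0046*b^5 + 2.6289*b^4 + 8.3612*b^3 - 1.7599*b^2 - 9.8851*b - 15.5933
(3) = -1.22*u^3 + 5.46*u^2 - 4.15*u - 0.5
(4) = -d^6 - 8*d^5 + 2*d^4 - 16*d^3 + 4*d^2 - 6*d + 4
(5) = s^5*z - 4*s^4*z^2 - 6*s^4*z + s^4 + 24*s^3*z^2 + 8*s^3*z - 6*s^3 - 48*s^2*z^2 + 16*s^2*z + 12*s^2 + 32*s*z^2 - 48*s*z - 8*s + 32*z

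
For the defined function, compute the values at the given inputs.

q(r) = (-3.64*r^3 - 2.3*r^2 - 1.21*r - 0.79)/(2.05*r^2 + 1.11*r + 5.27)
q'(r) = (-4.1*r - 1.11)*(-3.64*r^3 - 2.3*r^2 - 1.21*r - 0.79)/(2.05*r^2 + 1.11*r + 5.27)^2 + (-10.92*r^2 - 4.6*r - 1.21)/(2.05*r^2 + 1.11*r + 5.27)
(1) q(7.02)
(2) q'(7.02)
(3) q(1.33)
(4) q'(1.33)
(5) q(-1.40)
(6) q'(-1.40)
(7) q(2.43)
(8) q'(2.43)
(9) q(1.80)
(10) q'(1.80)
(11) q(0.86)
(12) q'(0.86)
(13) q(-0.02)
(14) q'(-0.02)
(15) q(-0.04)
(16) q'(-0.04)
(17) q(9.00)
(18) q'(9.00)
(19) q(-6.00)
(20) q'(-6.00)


(1) = -12.11
(2) = -1.84
(3) = -1.45
(4) = -1.65
(5) = 0.83
(6) = -1.60
(7) = -3.46
(8) = -1.92
(9) = -2.28
(10) = -1.84
(11) = -0.76
(12) = -1.26
(13) = -0.15
(14) = -0.19
(15) = -0.14
(16) = -0.17
(17) = -15.73
(18) = -1.82
(19) = 9.80
(20) = -1.88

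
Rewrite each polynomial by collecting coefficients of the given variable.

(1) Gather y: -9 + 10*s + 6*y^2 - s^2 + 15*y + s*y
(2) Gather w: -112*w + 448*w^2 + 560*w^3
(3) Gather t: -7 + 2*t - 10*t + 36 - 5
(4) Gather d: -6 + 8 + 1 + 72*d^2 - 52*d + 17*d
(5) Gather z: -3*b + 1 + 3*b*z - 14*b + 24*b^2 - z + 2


(1) = -s^2 + 10*s + 6*y^2 + y*(s + 15) - 9
(2) = 560*w^3 + 448*w^2 - 112*w
(3) = 24 - 8*t
(4) = 72*d^2 - 35*d + 3
(5) = 24*b^2 - 17*b + z*(3*b - 1) + 3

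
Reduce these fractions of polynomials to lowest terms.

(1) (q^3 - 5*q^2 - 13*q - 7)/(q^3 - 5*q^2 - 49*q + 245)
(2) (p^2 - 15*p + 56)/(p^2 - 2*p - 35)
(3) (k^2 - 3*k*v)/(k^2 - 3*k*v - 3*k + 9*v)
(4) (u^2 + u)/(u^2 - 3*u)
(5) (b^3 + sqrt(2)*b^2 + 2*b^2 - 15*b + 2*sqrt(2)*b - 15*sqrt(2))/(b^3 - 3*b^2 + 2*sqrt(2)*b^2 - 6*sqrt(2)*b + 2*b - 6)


(1) = (q^2 + 2*q + 1)/(q^2 + 2*q - 35)
(2) = (p - 8)/(p + 5)
(3) = k/(k - 3)
(4) = (u + 1)/(u - 3)
(5) = (b + 5)/(b + sqrt(2))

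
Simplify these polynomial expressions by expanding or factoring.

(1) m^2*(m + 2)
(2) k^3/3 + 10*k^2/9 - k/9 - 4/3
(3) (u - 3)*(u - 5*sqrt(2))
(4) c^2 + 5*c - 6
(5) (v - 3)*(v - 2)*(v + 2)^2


(1) = m^3 + 2*m^2
(2) = (k/3 + 1)*(k - 1)*(k + 4/3)
(3) = u^2 - 5*sqrt(2)*u - 3*u + 15*sqrt(2)
(4) = (c - 1)*(c + 6)
(5) = v^4 - v^3 - 10*v^2 + 4*v + 24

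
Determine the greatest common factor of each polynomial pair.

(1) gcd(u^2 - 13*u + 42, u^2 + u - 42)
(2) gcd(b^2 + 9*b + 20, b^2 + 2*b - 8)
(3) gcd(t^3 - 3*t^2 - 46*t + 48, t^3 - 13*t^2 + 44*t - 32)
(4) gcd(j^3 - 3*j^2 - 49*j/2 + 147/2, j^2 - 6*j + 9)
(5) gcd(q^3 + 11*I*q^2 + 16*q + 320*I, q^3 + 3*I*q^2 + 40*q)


(1) = gcd((u - 7)*(u - 6), (u - 6)*(u + 7)) = u - 6
(2) = b + 4
(3) = gcd((t - 8)*(t - 1)*(t + 6), (t - 8)*(t - 4)*(t - 1)) = t^2 - 9*t + 8
(4) = j - 3
(5) = gcd((q - 5*I)*(q + 8*I)^2, q*(q - 5*I)*(q + 8*I)) = q^2 + 3*I*q + 40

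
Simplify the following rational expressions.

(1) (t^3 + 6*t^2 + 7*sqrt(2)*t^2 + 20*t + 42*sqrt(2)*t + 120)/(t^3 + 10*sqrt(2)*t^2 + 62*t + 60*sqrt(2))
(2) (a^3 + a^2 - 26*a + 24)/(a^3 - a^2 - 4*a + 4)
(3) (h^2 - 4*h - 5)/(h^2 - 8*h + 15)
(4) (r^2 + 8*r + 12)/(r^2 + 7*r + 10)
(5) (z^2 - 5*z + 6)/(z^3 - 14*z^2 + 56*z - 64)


(1) = (t + 6)/(t + 3*sqrt(2))
(2) = (a^2 + 2*a - 24)/(a^2 - 4)
(3) = (h + 1)/(h - 3)
(4) = (r + 6)/(r + 5)
(5) = (z - 3)/(z^2 - 12*z + 32)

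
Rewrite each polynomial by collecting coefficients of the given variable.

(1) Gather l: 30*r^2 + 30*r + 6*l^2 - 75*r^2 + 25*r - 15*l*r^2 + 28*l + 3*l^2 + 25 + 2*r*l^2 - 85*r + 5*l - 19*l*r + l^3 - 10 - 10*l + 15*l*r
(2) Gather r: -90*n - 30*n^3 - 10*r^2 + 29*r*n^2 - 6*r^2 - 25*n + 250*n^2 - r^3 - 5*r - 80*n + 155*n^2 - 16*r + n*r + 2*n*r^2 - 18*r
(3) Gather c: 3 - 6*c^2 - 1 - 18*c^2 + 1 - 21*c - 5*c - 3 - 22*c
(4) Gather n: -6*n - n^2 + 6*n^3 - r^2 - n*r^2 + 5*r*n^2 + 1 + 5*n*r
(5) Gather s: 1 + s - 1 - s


(1) = l^3 + l^2*(2*r + 9) + l*(-15*r^2 - 4*r + 23) - 45*r^2 - 30*r + 15
(2) = -30*n^3 + 405*n^2 - 195*n - r^3 + r^2*(2*n - 16) + r*(29*n^2 + n - 39)
(3) = -24*c^2 - 48*c
(4) = 6*n^3 + n^2*(5*r - 1) + n*(-r^2 + 5*r - 6) - r^2 + 1
(5) = 0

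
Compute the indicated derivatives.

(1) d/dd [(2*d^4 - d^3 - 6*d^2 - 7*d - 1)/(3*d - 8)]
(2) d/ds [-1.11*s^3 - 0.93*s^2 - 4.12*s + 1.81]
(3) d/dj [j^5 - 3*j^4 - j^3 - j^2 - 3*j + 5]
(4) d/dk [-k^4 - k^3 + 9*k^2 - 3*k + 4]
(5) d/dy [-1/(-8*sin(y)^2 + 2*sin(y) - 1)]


(1) = (18*d^4 - 70*d^3 + 6*d^2 + 96*d + 59)/(9*d^2 - 48*d + 64)
(2) = -3.33*s^2 - 1.86*s - 4.12
(3) = 5*j^4 - 12*j^3 - 3*j^2 - 2*j - 3
(4) = -4*k^3 - 3*k^2 + 18*k - 3
(5) = 2*(1 - 8*sin(y))*cos(y)/(8*sin(y)^2 - 2*sin(y) + 1)^2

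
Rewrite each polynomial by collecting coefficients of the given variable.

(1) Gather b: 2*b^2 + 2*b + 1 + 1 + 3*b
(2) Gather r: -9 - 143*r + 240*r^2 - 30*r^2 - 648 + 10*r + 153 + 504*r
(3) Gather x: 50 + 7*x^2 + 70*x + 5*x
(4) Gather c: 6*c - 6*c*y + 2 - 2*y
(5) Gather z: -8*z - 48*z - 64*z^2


(1) = 2*b^2 + 5*b + 2
(2) = 210*r^2 + 371*r - 504
(3) = 7*x^2 + 75*x + 50
(4) = c*(6 - 6*y) - 2*y + 2
(5) = -64*z^2 - 56*z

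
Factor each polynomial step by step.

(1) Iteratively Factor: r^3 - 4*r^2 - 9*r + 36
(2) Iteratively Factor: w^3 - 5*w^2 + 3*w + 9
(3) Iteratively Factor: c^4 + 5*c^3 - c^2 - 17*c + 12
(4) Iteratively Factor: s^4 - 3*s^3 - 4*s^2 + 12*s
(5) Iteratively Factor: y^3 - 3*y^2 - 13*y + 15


(1) = (r - 3)*(r^2 - r - 12) = (r - 4)*(r - 3)*(r + 3)
(2) = (w + 1)*(w^2 - 6*w + 9) = (w - 3)*(w + 1)*(w - 3)
(3) = (c + 3)*(c^3 + 2*c^2 - 7*c + 4) = (c - 1)*(c + 3)*(c^2 + 3*c - 4) = (c - 1)*(c + 3)*(c + 4)*(c - 1)
(4) = (s - 2)*(s^3 - s^2 - 6*s) = (s - 3)*(s - 2)*(s^2 + 2*s) = (s - 3)*(s - 2)*(s + 2)*(s)
(5) = (y + 3)*(y^2 - 6*y + 5) = (y - 5)*(y + 3)*(y - 1)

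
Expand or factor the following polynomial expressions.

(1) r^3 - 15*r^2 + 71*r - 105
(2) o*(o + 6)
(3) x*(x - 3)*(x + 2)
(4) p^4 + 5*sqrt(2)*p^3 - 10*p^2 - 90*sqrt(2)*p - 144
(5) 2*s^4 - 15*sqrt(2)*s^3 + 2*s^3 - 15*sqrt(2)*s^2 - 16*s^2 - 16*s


(1) = (r - 7)*(r - 5)*(r - 3)
(2) = o^2 + 6*o
(3) = x^3 - x^2 - 6*x
(4) = (p - 3*sqrt(2))*(p + sqrt(2))*(p + 3*sqrt(2))*(p + 4*sqrt(2))
(5) = s*(s - 8*sqrt(2))*(sqrt(2)*s + 1)*(sqrt(2)*s + sqrt(2))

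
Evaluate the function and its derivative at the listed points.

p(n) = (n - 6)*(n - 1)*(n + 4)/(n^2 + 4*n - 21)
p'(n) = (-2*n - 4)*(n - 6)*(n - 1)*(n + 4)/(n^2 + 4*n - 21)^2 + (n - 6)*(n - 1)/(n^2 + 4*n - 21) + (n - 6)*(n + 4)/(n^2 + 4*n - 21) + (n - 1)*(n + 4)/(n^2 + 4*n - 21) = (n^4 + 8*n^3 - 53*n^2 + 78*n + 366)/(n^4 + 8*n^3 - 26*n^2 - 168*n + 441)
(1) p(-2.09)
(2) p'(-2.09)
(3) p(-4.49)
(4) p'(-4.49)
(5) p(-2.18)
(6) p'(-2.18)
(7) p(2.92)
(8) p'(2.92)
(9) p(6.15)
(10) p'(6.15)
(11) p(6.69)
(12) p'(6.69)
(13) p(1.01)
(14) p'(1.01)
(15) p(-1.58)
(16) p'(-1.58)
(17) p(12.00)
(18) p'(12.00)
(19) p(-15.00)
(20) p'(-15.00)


(1) = -1.91
(2) = -0.13
(3) = 1.50
(4) = -3.88
(5) = -1.90
(6) = -0.19
(7) = 51.57
(8) = 656.93
(9) = 0.19
(10) = 1.24
(11) = 0.83
(12) = 1.14
(13) = 0.02
(14) = 1.57
(15) = -1.91
(16) = 0.14
(17) = 6.18
(18) = 0.97
(19) = -25.67
(20) = 0.53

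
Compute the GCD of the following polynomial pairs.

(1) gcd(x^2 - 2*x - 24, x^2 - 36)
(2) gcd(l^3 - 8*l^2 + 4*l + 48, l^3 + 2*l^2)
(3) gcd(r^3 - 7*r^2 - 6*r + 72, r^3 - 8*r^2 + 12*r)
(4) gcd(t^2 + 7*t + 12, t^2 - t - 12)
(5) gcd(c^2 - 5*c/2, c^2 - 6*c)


(1) = x - 6
(2) = gcd((l - 6)*(l - 4)*(l + 2), l^2*(l + 2)) = l + 2
(3) = gcd((r - 6)*(r - 4)*(r + 3), r*(r - 6)*(r - 2)) = r - 6
(4) = t + 3
(5) = c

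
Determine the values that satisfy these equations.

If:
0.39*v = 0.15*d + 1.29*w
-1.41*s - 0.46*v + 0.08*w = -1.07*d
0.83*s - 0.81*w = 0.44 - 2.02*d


Then:
d = 0.651513300716415*w + 0.172839664915811
s = 0.109474550445857 - 0.609707069213444*w
v = 3.55827434642939*w + 0.0664767941983889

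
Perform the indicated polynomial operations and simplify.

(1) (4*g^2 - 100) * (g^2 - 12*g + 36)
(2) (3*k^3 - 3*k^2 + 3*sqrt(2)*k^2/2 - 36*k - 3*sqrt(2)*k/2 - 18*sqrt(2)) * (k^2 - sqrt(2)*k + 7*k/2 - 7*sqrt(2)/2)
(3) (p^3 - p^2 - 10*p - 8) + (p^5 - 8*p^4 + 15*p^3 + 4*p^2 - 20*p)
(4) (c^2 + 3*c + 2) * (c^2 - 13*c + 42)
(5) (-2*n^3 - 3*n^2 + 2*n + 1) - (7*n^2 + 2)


(1) = 4*g^4 - 48*g^3 + 44*g^2 + 1200*g - 3600
(2) = 3*k^5 - 3*sqrt(2)*k^4/2 + 15*k^4/2 - 99*k^3/2 - 15*sqrt(2)*k^3/4 - 267*k^2/2 + 93*sqrt(2)*k^2/4 + 93*k/2 + 63*sqrt(2)*k + 126
(3) = p^5 - 8*p^4 + 16*p^3 + 3*p^2 - 30*p - 8
(4) = c^4 - 10*c^3 + 5*c^2 + 100*c + 84
(5) = -2*n^3 - 10*n^2 + 2*n - 1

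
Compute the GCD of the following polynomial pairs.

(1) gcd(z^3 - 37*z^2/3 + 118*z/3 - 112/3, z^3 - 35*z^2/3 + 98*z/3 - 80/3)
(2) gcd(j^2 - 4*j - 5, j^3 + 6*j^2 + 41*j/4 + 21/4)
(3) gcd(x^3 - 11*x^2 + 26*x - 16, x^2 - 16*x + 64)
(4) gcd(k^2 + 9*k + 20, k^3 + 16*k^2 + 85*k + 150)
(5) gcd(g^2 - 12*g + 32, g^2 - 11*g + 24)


(1) = z^2 - 10*z + 16
(2) = j + 1
(3) = gcd((x - 8)*(x - 2)*(x - 1), (x - 8)^2) = x - 8
(4) = gcd((k + 4)*(k + 5), (k + 5)^2*(k + 6)) = k + 5
(5) = g - 8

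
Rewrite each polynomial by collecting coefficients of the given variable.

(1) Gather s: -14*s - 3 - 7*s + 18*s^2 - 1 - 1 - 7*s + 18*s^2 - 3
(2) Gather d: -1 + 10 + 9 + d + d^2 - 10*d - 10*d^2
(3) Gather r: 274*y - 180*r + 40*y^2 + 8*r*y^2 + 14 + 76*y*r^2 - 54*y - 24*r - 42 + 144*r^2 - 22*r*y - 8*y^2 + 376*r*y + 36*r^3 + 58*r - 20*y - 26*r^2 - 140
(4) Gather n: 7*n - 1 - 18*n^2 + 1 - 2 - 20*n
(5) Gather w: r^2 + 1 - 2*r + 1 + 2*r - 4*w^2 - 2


(1) = 36*s^2 - 28*s - 8
(2) = -9*d^2 - 9*d + 18
(3) = 36*r^3 + r^2*(76*y + 118) + r*(8*y^2 + 354*y - 146) + 32*y^2 + 200*y - 168
(4) = -18*n^2 - 13*n - 2
(5) = r^2 - 4*w^2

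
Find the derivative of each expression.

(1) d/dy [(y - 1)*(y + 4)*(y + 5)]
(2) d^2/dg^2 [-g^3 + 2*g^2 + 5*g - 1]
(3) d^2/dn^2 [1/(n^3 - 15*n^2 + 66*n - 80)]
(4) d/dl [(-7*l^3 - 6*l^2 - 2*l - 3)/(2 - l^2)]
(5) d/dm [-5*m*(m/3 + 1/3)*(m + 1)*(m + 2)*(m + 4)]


(1) = 3*y^2 + 16*y + 11
(2) = 4 - 6*g
(3) = 6*((5 - n)*(n^3 - 15*n^2 + 66*n - 80) + 3*(n^2 - 10*n + 22)^2)/(n^3 - 15*n^2 + 66*n - 80)^3
(4) = (7*l^4 - 44*l^2 - 30*l - 4)/(l^4 - 4*l^2 + 4)
(5) = -25*m^4/3 - 160*m^3/3 - 105*m^2 - 220*m/3 - 40/3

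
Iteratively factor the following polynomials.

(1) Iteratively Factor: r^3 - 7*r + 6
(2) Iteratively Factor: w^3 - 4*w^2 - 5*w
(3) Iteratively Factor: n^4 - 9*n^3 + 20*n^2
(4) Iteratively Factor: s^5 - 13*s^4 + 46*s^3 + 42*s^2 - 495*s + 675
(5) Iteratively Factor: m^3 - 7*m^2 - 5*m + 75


(1) = (r + 3)*(r^2 - 3*r + 2) = (r - 2)*(r + 3)*(r - 1)
(2) = (w + 1)*(w^2 - 5*w) = (w - 5)*(w + 1)*(w)
(3) = (n - 5)*(n^3 - 4*n^2) = n*(n - 5)*(n^2 - 4*n) = n^2*(n - 5)*(n - 4)
(4) = (s - 5)*(s^4 - 8*s^3 + 6*s^2 + 72*s - 135) = (s - 5)*(s - 3)*(s^3 - 5*s^2 - 9*s + 45) = (s - 5)*(s - 3)*(s + 3)*(s^2 - 8*s + 15) = (s - 5)^2*(s - 3)*(s + 3)*(s - 3)
(5) = (m + 3)*(m^2 - 10*m + 25) = (m - 5)*(m + 3)*(m - 5)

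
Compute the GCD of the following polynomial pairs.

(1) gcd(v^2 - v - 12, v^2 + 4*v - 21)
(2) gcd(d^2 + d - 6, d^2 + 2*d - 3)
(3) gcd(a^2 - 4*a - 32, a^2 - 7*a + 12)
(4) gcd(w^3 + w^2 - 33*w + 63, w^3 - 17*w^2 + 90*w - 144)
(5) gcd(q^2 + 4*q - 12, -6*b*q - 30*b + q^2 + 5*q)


(1) = 1
(2) = d + 3
(3) = 1
(4) = gcd((w - 3)^2*(w + 7), (w - 8)*(w - 6)*(w - 3)) = w - 3
(5) = gcd((q - 2)*(q + 6), (-6*b + q)*(q + 5)) = 1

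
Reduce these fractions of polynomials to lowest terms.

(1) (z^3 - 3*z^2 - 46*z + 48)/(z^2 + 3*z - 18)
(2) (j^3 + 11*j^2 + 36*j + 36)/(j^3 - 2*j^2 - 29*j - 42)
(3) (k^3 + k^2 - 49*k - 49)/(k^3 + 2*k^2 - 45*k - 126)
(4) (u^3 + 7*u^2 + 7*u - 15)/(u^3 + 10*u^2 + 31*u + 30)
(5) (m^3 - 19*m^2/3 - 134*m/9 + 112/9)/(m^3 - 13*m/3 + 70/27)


(1) = (z^2 - 9*z + 8)/(z - 3)
(2) = (j + 6)/(j - 7)
(3) = (k^2 + 8*k + 7)/(k^2 + 9*k + 18)
(4) = (u - 1)/(u + 2)
(5) = (3*m - 24)/(3*m - 5)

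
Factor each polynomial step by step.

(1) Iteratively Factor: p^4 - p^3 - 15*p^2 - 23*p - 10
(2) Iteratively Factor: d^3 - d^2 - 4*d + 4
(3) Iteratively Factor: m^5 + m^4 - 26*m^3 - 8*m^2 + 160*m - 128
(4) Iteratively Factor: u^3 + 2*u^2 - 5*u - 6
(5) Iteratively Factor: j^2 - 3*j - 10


(1) = (p + 2)*(p^3 - 3*p^2 - 9*p - 5) = (p - 5)*(p + 2)*(p^2 + 2*p + 1) = (p - 5)*(p + 1)*(p + 2)*(p + 1)
(2) = (d - 1)*(d^2 - 4) = (d - 1)*(d + 2)*(d - 2)
(3) = (m + 4)*(m^4 - 3*m^3 - 14*m^2 + 48*m - 32) = (m - 1)*(m + 4)*(m^3 - 2*m^2 - 16*m + 32) = (m - 4)*(m - 1)*(m + 4)*(m^2 + 2*m - 8) = (m - 4)*(m - 2)*(m - 1)*(m + 4)*(m + 4)
(4) = (u + 1)*(u^2 + u - 6) = (u + 1)*(u + 3)*(u - 2)
(5) = (j - 5)*(j + 2)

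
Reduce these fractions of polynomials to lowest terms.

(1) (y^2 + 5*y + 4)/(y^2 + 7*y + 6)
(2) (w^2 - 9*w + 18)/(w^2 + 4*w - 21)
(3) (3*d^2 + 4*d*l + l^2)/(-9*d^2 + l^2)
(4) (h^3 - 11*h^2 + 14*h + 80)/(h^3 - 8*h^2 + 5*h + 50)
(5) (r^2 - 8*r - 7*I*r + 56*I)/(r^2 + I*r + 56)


(1) = (y + 4)/(y + 6)
(2) = (w - 6)/(w + 7)
(3) = (-d - l)/(3*d - l)
(4) = (h - 8)/(h - 5)
(5) = (r - 8)/(r + 8*I)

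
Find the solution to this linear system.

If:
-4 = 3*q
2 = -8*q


Then:
No Solution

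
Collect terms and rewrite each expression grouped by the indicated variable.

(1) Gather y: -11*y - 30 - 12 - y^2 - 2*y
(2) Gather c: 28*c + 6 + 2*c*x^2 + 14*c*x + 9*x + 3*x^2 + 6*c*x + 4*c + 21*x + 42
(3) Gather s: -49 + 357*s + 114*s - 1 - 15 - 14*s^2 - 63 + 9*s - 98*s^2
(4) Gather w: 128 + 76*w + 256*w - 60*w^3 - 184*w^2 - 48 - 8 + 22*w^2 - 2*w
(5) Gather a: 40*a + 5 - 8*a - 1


(1) = -y^2 - 13*y - 42
(2) = c*(2*x^2 + 20*x + 32) + 3*x^2 + 30*x + 48
(3) = -112*s^2 + 480*s - 128
(4) = -60*w^3 - 162*w^2 + 330*w + 72
(5) = 32*a + 4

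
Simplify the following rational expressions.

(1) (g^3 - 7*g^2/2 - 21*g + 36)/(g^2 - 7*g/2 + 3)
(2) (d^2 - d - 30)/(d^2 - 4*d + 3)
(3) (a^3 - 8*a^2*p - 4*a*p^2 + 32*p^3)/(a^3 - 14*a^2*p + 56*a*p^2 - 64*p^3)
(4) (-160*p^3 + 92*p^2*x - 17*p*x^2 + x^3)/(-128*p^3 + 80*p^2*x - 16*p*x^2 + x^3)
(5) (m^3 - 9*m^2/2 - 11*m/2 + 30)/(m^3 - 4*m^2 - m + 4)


(1) = (g^2 - 2*g - 24)/(g - 2)
(2) = (d^2 - d - 30)/(d^2 - 4*d + 3)
(3) = (-a - 2*p)/(-a + 4*p)
(4) = (-5*p + x)/(-4*p + x)
(5) = (2*m^2 - m - 15)/(2*m^2 - 2)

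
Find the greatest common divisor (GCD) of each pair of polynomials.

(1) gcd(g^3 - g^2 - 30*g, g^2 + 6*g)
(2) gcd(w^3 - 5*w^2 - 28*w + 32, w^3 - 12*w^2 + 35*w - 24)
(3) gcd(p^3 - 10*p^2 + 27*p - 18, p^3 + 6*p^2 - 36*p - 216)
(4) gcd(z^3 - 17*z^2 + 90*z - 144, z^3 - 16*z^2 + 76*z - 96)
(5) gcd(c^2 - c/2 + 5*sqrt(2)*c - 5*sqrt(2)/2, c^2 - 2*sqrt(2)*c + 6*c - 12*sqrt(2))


(1) = g
(2) = w^2 - 9*w + 8
(3) = p - 6
(4) = gcd((z - 8)*(z - 6)*(z - 3), (z - 8)*(z - 6)*(z - 2)) = z^2 - 14*z + 48
(5) = gcd((c - 1/2)*(c + 5*sqrt(2)), (c + 6)*(c - 2*sqrt(2))) = 1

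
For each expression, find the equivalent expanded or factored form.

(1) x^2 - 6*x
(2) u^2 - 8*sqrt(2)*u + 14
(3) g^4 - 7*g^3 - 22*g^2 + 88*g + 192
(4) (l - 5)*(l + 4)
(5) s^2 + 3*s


(1) = x*(x - 6)
(2) = (u - 7*sqrt(2))*(u - sqrt(2))
(3) = (g - 8)*(g - 4)*(g + 2)*(g + 3)
(4) = l^2 - l - 20
(5) = s*(s + 3)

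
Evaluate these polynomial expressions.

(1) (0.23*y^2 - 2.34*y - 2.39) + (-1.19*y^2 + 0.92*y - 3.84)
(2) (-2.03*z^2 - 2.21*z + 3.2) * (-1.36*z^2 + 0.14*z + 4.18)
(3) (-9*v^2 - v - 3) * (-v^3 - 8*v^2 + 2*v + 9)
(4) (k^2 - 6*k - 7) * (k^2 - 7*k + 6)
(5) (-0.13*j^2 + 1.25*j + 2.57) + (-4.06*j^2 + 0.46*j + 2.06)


(1) = -0.96*y^2 - 1.42*y - 6.23
(2) = 2.7608*z^4 + 2.7214*z^3 - 13.1468*z^2 - 8.7898*z + 13.376
(3) = 9*v^5 + 73*v^4 - 7*v^3 - 59*v^2 - 15*v - 27
(4) = k^4 - 13*k^3 + 41*k^2 + 13*k - 42
(5) = -4.19*j^2 + 1.71*j + 4.63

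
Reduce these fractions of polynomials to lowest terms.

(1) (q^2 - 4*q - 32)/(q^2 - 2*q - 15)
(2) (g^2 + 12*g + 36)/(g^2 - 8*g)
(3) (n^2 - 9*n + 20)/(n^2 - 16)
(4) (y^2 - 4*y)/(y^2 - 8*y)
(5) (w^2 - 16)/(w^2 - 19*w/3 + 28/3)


(1) = (q^2 - 4*q - 32)/(q^2 - 2*q - 15)
(2) = (g^2 + 12*g + 36)/(g^2 - 8*g)
(3) = (n - 5)/(n + 4)
(4) = (y - 4)/(y - 8)
(5) = (3*w + 12)/(3*w - 7)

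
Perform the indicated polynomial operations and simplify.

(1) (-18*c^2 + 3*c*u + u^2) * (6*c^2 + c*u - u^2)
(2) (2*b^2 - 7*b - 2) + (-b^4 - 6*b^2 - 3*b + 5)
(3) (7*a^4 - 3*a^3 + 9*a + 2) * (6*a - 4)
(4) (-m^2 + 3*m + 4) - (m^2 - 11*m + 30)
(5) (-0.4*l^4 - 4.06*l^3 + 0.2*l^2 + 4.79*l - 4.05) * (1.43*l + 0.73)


(1) = -108*c^4 + 27*c^2*u^2 - 2*c*u^3 - u^4
(2) = -b^4 - 4*b^2 - 10*b + 3
(3) = 42*a^5 - 46*a^4 + 12*a^3 + 54*a^2 - 24*a - 8
(4) = -2*m^2 + 14*m - 26
(5) = -0.572*l^5 - 6.0978*l^4 - 2.6778*l^3 + 6.9957*l^2 - 2.2948*l - 2.9565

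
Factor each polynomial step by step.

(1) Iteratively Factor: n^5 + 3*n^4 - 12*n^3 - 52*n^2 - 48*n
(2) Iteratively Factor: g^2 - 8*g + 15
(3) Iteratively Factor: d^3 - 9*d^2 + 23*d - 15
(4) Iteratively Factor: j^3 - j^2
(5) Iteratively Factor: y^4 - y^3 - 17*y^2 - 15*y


(1) = (n + 2)*(n^4 + n^3 - 14*n^2 - 24*n) = n*(n + 2)*(n^3 + n^2 - 14*n - 24) = n*(n + 2)*(n + 3)*(n^2 - 2*n - 8) = n*(n - 4)*(n + 2)*(n + 3)*(n + 2)
(2) = (g - 5)*(g - 3)
(3) = (d - 1)*(d^2 - 8*d + 15) = (d - 5)*(d - 1)*(d - 3)
(4) = (j)*(j^2 - j) = j^2*(j - 1)
(5) = (y - 5)*(y^3 + 4*y^2 + 3*y) = y*(y - 5)*(y^2 + 4*y + 3) = y*(y - 5)*(y + 1)*(y + 3)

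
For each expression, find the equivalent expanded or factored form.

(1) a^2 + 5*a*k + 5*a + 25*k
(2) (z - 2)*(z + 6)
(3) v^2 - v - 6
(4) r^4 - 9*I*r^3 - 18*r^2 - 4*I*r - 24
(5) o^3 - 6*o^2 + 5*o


(1) = (a + 5)*(a + 5*k)
(2) = z^2 + 4*z - 12
(3) = (v - 3)*(v + 2)
(4) = (r - 6*I)*(r - 2*I)^2*(r + I)
(5) = o*(o - 5)*(o - 1)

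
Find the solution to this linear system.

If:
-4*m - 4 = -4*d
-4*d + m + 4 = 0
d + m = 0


Then:
No Solution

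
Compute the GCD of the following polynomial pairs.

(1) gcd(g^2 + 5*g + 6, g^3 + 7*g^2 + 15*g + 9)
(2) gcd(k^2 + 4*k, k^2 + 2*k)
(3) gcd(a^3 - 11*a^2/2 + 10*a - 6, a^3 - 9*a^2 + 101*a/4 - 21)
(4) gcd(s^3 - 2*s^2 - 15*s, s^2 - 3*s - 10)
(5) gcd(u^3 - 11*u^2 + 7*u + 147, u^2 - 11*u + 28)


(1) = gcd((g + 2)*(g + 3), (g + 1)*(g + 3)^2) = g + 3
(2) = k
(3) = gcd((a - 2)^2*(a - 3/2), (a - 4)*(a - 7/2)*(a - 3/2)) = a - 3/2
(4) = s - 5
(5) = gcd((u - 7)^2*(u + 3), (u - 7)*(u - 4)) = u - 7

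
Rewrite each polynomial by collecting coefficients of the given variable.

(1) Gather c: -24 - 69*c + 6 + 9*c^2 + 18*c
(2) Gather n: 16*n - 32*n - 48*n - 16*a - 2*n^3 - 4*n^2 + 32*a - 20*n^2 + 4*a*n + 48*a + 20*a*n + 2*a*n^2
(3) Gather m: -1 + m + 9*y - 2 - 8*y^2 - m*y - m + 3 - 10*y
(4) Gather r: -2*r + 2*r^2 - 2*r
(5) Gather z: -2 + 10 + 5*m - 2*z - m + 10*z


(1) = 9*c^2 - 51*c - 18
(2) = 64*a - 2*n^3 + n^2*(2*a - 24) + n*(24*a - 64)
(3) = -m*y - 8*y^2 - y
(4) = 2*r^2 - 4*r
(5) = 4*m + 8*z + 8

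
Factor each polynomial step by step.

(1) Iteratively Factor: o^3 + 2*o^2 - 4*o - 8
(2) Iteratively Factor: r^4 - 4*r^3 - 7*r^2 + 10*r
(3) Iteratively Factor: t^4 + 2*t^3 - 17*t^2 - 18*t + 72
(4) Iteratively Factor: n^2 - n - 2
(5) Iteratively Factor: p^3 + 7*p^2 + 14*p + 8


(1) = (o - 2)*(o^2 + 4*o + 4) = (o - 2)*(o + 2)*(o + 2)
(2) = (r - 1)*(r^3 - 3*r^2 - 10*r) = r*(r - 1)*(r^2 - 3*r - 10) = r*(r - 1)*(r + 2)*(r - 5)
(3) = (t + 4)*(t^3 - 2*t^2 - 9*t + 18) = (t + 3)*(t + 4)*(t^2 - 5*t + 6) = (t - 2)*(t + 3)*(t + 4)*(t - 3)
(4) = (n - 2)*(n + 1)
(5) = (p + 2)*(p^2 + 5*p + 4) = (p + 1)*(p + 2)*(p + 4)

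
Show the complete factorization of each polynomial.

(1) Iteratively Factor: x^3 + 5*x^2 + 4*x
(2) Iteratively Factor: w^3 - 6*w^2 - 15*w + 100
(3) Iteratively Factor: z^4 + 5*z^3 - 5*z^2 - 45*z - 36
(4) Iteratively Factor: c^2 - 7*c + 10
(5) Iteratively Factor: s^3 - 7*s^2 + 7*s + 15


(1) = (x + 4)*(x^2 + x) = (x + 1)*(x + 4)*(x)
(2) = (w - 5)*(w^2 - w - 20) = (w - 5)*(w + 4)*(w - 5)
(3) = (z + 3)*(z^3 + 2*z^2 - 11*z - 12) = (z + 1)*(z + 3)*(z^2 + z - 12) = (z + 1)*(z + 3)*(z + 4)*(z - 3)
(4) = (c - 5)*(c - 2)
(5) = (s - 5)*(s^2 - 2*s - 3) = (s - 5)*(s - 3)*(s + 1)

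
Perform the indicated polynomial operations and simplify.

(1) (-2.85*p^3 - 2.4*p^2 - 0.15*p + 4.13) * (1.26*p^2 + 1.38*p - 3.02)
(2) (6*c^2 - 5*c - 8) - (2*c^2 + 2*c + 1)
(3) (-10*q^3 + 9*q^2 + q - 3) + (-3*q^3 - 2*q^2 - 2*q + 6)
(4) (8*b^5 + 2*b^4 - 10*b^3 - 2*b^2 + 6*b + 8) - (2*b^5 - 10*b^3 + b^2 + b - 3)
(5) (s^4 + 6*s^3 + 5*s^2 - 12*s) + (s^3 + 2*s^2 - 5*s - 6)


(1) = -3.591*p^5 - 6.957*p^4 + 5.106*p^3 + 12.2448*p^2 + 6.1524*p - 12.4726
(2) = 4*c^2 - 7*c - 9
(3) = -13*q^3 + 7*q^2 - q + 3
(4) = 6*b^5 + 2*b^4 - 3*b^2 + 5*b + 11
(5) = s^4 + 7*s^3 + 7*s^2 - 17*s - 6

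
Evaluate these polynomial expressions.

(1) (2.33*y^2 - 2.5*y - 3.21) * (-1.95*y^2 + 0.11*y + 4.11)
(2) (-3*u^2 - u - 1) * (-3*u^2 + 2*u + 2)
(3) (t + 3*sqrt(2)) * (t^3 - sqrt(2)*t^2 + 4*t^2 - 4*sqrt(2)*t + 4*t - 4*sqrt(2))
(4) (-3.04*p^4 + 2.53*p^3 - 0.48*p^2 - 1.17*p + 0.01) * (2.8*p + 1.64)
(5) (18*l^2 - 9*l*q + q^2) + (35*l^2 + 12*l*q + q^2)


(1) = -4.5435*y^4 + 5.1313*y^3 + 15.5608*y^2 - 10.6281*y - 13.1931
(2) = 9*u^4 - 3*u^3 - 5*u^2 - 4*u - 2
(3) = t^4 + 2*sqrt(2)*t^3 + 4*t^3 - 2*t^2 + 8*sqrt(2)*t^2 - 24*t + 8*sqrt(2)*t - 24
(4) = -8.512*p^5 + 2.0984*p^4 + 2.8052*p^3 - 4.0632*p^2 - 1.8908*p + 0.0164
(5) = 53*l^2 + 3*l*q + 2*q^2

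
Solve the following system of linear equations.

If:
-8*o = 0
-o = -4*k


Then:
k = 0
o = 0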